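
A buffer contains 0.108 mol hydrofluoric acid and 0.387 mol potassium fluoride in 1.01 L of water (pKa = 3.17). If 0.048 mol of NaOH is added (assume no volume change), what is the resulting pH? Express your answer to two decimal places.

OH- converts HF to F-: HF → 0.06 mol, F- → 0.435 mol.
pH = pKa + log([A⁻]/[HA]) = 3.17 + log(0.435/0.06) = 3.17 +0.860

pH = 4.03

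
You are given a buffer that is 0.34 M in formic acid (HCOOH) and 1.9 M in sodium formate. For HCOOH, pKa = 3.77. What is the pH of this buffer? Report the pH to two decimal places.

pH = 4.52

Henderson–Hasselbalch: pH = pKa + log([HCOO-]/[HCOOH]) = 3.77 + log(1.9/0.34)
pH = 3.77 + (+0.747) = 4.52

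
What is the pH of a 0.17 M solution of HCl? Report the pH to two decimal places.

pH = 0.77

HCl is a strong acid and dissociates completely, so [H+] = 0.17 M.
pH = -log(0.17) = 0.77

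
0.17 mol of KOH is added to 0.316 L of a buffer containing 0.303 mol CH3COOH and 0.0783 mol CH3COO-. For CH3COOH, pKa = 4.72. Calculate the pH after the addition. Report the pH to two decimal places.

pH = 4.99

After neutralization: n(CH3COOH) = 0.133 mol, n(CH3COO-) = 0.248 mol.
pH = pKa + log(n_CH3COO-/n_CH3COOH) = 4.72 + log(0.248/0.133) = 4.72 + (+0.271)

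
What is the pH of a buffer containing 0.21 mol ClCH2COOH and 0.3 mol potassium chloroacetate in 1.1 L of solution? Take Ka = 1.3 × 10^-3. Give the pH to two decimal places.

pH = 3.04

pKa = −log(1.3 × 10^-3) = 2.886
pH = pKa + log([A⁻]/[HA]) = 2.886 + log(0.3/0.21)
pH = 2.886 + (+0.155) = 3.04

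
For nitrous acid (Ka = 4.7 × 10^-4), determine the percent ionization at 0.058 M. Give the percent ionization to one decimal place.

8.6%

HNO2 ⇌ NO2- + H+; let x = [H+] at equilibrium.
Solve x² + 0.00047x − 2.73e-05 = 0 → x = 4.99 × 10^-3 M
% ionization = x/C₀ × 100% = 4.99 × 10^-3/0.058 × 100% = 8.6%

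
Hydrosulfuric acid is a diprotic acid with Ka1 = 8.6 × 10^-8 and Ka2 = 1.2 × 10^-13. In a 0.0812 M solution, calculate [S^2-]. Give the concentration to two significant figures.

1.2 × 10^-13 M

First ionization gives [H+] ≈ [HS-] = 8.36 × 10^-5 M.
Second step: Ka2 = [H+][S^2-]/[HS-] ≈ [S^2-] (since [H+] ≈ [HS-]).
So [S^2-] ≈ Ka2.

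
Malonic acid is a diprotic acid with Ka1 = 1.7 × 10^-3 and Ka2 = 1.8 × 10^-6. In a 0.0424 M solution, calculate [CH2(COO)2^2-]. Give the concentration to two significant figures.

First ionization gives [H+] ≈ [CH2(COOH)COO-] = 7.68 × 10^-3 M.
Second step: Ka2 = [H+][CH2(COO)2^2-]/[CH2(COOH)COO-] ≈ [CH2(COO)2^2-] (since [H+] ≈ [CH2(COOH)COO-]).
So [CH2(COO)2^2-] ≈ Ka2.

1.8 × 10^-6 M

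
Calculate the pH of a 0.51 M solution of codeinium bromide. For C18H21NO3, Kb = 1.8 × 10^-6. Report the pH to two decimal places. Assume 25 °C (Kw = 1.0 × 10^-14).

C18H22NO3+ is the conjugate acid of the weak base C18H21NO3.
Ka = Kw/Kb = 1.0×10^-14 / 1.8 × 10^-6 = 5.56 × 10^-9
Ka = [H+]²/(0.51 − [H+]) = 5.56 × 10^-9
Neglecting [H+] in the denominator: [H+] = √(5.56 × 10^-9 × 0.51) = 5.33 × 10^-5 M
Check: 0.01% ionized — well under 5%, approximation valid.
pH = −log(5.33 × 10^-5) = 4.27

pH = 4.27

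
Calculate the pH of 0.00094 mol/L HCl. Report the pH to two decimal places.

HCl is a strong acid and dissociates completely, so [H+] = 0.00094 M.
pH = -log(0.00094) = 3.03

pH = 3.03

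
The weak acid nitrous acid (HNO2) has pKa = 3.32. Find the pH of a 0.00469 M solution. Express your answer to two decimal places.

HNO2 ⇌ NO2- + H+
Ka = 10^(−3.32) = 4.79 × 10^-4
From the ICE table, Ka = [H+]²/(0.00469 − [H+]) = 4.79 × 10^-4.
[H+] is not negligible relative to C₀; solve [H+]² + 0.000479·[H+] − 2.25e-06 = 0.
[H+] = [−0.000479 + √(0.000479² + 8.99e-06)]/2 = 1.28 × 10^-3 M
pH = −log(1.28 × 10^-3) = 2.89

pH = 2.89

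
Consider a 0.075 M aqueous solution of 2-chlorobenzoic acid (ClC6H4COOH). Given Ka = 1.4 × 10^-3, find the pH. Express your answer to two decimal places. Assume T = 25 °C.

pH = 2.02

ClC6H4COOH ⇌ ClC6H4COO- + H+
Ka = x²/(0.075 − x) = 1.4 × 10^-3
The 5% rule fails; solving x² + Ka·x − Ka·C₀ = 0 exactly:
x = [−0.0014 + √(0.0014² + 0.00042)]/2 = 9.57 × 10^-3 M
pH = −log(9.57 × 10^-3) = 2.02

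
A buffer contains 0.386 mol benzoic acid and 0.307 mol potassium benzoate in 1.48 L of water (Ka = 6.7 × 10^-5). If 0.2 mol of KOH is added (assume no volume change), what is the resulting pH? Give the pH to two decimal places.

pH = 4.61

OH- converts C6H5COOH to C6H5COO-: C6H5COOH → 0.186 mol, C6H5COO- → 0.507 mol.
pKa = −log(6.7 × 10^-5) = 4.174
pH = pKa + log([A⁻]/[HA]) = 4.174 + log(0.507/0.186) = 4.174 +0.435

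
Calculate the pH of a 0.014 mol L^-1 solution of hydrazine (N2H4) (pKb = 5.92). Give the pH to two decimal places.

N2H4 + H2O ⇌ N2H5+ + OH-
Kb = 10^(−5.92) = 1.20 × 10^-6
From the ICE table, Kb = [OH-]²/(0.014 − [OH-]) = 1.20 × 10^-6.
Assume [OH-] ≪ 0.014: [OH-] ≈ √(1.20 × 10^-6 × 0.014) = 1.30 × 10^-4 M
pOH = −log(1.30 × 10^-4) = 3.89; pH = 14.00 − 3.89 = 10.11

pH = 10.11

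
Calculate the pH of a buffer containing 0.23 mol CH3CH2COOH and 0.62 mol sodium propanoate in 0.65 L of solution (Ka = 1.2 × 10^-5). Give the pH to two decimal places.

pKa = −log(1.2 × 10^-5) = 4.921
Henderson–Hasselbalch: pH = pKa + log([CH3CH2COO-]/[CH3CH2COOH]) = 4.921 + log(0.62/0.23)
pH = 4.921 + (+0.431) = 5.35

pH = 5.35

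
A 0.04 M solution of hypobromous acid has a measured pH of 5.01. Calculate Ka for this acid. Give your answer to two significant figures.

[H+] = 10^(-5.01) = 9.77 × 10^-6 M
At equilibrium [HA] = 0.04 − 9.77 × 10^-6 = 4.00 × 10^-2 M
Ka = [H+][A-]/[HA] = (9.77 × 10^-6)² / 4.00 × 10^-2 = 2.4 × 10^-9

Ka = 2.4 × 10^-9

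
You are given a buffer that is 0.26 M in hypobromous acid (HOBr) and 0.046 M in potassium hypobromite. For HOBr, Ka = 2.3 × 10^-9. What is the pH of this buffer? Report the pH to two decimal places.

pKa = −log(2.3 × 10^-9) = 8.638
Henderson–Hasselbalch: pH = pKa + log([OBr-]/[HOBr]) = 8.638 + log(0.046/0.26)
pH = 8.638 + (-0.752) = 7.89

pH = 7.89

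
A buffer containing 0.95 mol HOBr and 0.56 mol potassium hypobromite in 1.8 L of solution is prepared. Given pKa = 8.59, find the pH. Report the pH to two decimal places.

pH = pKa + log([A⁻]/[HA]) = 8.59 + log(0.56/0.95)
pH = 8.59 + (-0.230) = 8.36

pH = 8.36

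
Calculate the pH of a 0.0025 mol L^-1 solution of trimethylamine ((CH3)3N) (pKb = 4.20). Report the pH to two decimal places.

pH = 10.56

(CH3)3N + H2O ⇌ (CH3)3NH+ + OH-
Kb = 10^(−4.20) = 6.31 × 10^-5
From the ICE table, Kb = [OH-]²/(0.0025 − [OH-]) = 6.31 × 10^-5.
[OH-] is not negligible relative to C₀; solve [OH-]² + 6.31e-05·[OH-] − 1.58e-07 = 0.
[OH-] = (−Kb + √(Kb² + 4·Kb·C₀))/2 = 3.67 × 10^-4 M
pOH = −log(3.67 × 10^-4) = 3.44; pH = 14.00 − 3.44 = 10.56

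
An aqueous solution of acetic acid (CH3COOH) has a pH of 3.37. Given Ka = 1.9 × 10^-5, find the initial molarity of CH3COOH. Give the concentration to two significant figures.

[H+] = 10^(-3.37) = 4.27 × 10^-4 M = x
Ka = x²/(C₀ − x) ⇒ C₀ = x + x²/Ka
C₀ = 4.27 × 10^-4 + (4.27 × 10^-4)²/(1.9 × 10^-5) = 1.00 × 10^-2 M

C₀ = 1.0 × 10^-2 M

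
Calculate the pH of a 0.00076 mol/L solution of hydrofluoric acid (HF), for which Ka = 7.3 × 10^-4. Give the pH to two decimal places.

HF ⇌ F- + H+
Let x = [H+] at equilibrium. Ka = x²/(0.00076 − x).
The 5% rule fails; solving x² + Ka·x − Ka·C₀ = 0 exactly:
x = [−0.00073 + √(0.00073² + 2.22e-06)]/2 = 4.64 × 10^-4 M
pH = −log(4.64 × 10^-4) = 3.33

pH = 3.33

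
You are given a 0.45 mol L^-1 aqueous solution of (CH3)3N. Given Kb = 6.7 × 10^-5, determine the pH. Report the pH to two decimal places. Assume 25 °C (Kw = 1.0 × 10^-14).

(CH3)3N + H2O ⇌ (CH3)3NH+ + OH-
From the ICE table, Kb = x²/(0.45 − x) = 6.7 × 10^-5.
Assume x ≪ 0.45: x ≈ √(6.7 × 10^-5 × 0.45) = 5.49 × 10^-3 M
Check: 1.2% ionized — well under 5%, approximation valid.
pOH = −log(5.49 × 10^-3) = 2.26; pH = 14.00 − 2.26 = 11.74

pH = 11.74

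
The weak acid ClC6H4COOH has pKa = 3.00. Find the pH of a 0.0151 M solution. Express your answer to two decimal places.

pH = 2.47

ClC6H4COOH ⇌ ClC6H4COO- + H+
Ka = 10^(−3.00) = 1.00 × 10^-3
From the ICE table, Ka = [H+]²/(0.0151 − [H+]) = 1.00 × 10^-3.
[H+] is not negligible relative to C₀; solve [H+]² + 0.001·[H+] − 1.51e-05 = 0.
[H+] = (−Ka + √(Ka² + 4·Ka·C₀))/2 = 3.42 × 10^-3 M
pH = −log(3.42 × 10^-3) = 2.47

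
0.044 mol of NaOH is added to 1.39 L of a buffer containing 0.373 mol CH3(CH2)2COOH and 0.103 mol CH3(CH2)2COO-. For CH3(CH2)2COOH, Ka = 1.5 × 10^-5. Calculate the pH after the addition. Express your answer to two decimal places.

After neutralization: n(CH3(CH2)2COOH) = 0.329 mol, n(CH3(CH2)2COO-) = 0.147 mol.
pKa = −log(1.5 × 10^-5) = 4.824
Henderson–Hasselbalch with mole ratio 0.147/0.329: pH = 4.824 + (-0.350)

pH = 4.47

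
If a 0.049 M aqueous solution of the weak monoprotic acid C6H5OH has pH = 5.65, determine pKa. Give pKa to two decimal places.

pKa = 9.99

[H+] = 10^(-5.65) = 2.24 × 10^-6 M
At equilibrium [HA] = 0.049 − 2.24 × 10^-6 = 4.90 × 10^-2 M
Ka = [H+][A-]/[HA] = (2.24 × 10^-6)² / 4.90 × 10^-2 = 1.02 × 10^-10
pKa = -log(1.02 × 10^-10) = 9.99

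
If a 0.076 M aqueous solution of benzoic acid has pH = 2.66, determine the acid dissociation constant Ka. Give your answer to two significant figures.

[H+] = 10^(-2.66) = 2.19 × 10^-3 M
At equilibrium [HA] = 0.076 − 2.19 × 10^-3 = 7.38 × 10^-2 M
Ka = [H+][A-]/[HA] = (2.19 × 10^-3)² / 7.38 × 10^-2 = 6.5 × 10^-5

Ka = 6.5 × 10^-5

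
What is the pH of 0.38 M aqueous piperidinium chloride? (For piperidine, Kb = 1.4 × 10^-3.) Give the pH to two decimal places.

C5H10NH2+ is the conjugate acid of the weak base C5H10NH.
Ka = Kw/Kb = 1.0×10^-14 / 1.4 × 10^-3 = 7.14 × 10^-12
Ka = x²/(0.38 − x) = 7.14 × 10^-12
Assume x ≪ 0.38: x ≈ √(7.14 × 10^-12 × 0.38) = 1.65 × 10^-6 M
(x/C₀ = 0.00043% < 5%, so the approximation holds.)
pH = −log[H+] = −log(1.65 × 10^-6) = 5.78

pH = 5.78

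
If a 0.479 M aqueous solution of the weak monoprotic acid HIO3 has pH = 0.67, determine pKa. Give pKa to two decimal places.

[H+] = 10^(-0.67) = 2.14 × 10^-1 M
At equilibrium [HA] = 0.479 − 2.14 × 10^-1 = 2.65 × 10^-1 M
Ka = [H+][A-]/[HA] = (2.14 × 10^-1)² / 2.65 × 10^-1 = 1.73 × 10^-1
pKa = -log(1.73 × 10^-1) = 0.76

pKa = 0.76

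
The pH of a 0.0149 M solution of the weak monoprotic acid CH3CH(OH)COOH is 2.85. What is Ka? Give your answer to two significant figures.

[H+] = 10^(-2.85) = 1.41 × 10^-3 M
At equilibrium [HA] = 0.0149 − 1.41 × 10^-3 = 1.35 × 10^-2 M
Ka = [H+][A-]/[HA] = (1.41 × 10^-3)² / 1.35 × 10^-2 = 1.5 × 10^-4

Ka = 1.5 × 10^-4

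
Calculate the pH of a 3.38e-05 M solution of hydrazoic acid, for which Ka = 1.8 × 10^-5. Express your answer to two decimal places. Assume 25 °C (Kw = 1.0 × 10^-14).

pH = 4.76

HN3 ⇌ N3- + H+
From the ICE table, Ka = x²/(3.38e-05 − x) = 1.8 × 10^-5.
x is not negligible relative to C₀; solve x² + 1.8e-05·x − 6.08e-10 = 0.
x = [−1.8e-05 + √(1.8e-05² + 2.43e-09)]/2 = 1.73 × 10^-5 M
pH = −log[H+] = −log(1.73 × 10^-5) = 4.76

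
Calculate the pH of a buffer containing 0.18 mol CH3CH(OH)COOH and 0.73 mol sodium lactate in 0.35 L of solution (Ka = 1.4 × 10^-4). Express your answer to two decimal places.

pH = 4.46

pKa = −log(1.4 × 10^-4) = 3.854
Using pH = pKa + log([base]/[acid]) with [base]/[acid] = 0.73/0.18:
pH = 3.854 + (+0.608) = 4.46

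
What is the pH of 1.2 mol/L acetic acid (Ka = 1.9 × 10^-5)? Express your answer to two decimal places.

pH = 2.32

CH3COOH ⇌ CH3COO- + H+
Let x = [H+] at equilibrium. Ka = x²/(1.2 − x).
Since Ka ≪ C₀, x ≈ √(Ka·C₀) = 4.77 × 10^-3 M.
pH = −log[H+] = −log(4.77 × 10^-3) = 2.32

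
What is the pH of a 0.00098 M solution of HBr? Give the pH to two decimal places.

HBr is a strong acid and dissociates completely, so [H+] = 0.00098 M.
pH = -log(0.00098) = 3.01

pH = 3.01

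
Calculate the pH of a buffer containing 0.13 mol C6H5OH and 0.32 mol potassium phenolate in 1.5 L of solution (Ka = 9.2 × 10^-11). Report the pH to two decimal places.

pKa = −log(9.2 × 10^-11) = 10.036
pH = pKa + log([A⁻]/[HA]) = 10.036 + log(0.32/0.13)
pH = 10.036 + (+0.391) = 10.43

pH = 10.43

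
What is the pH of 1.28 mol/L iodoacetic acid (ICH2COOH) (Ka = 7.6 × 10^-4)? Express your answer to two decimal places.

ICH2COOH ⇌ ICH2COO- + H+
Ka = x²/(1.28 − x) = 7.6 × 10^-4
Assume x ≪ 1.28: x ≈ √(7.6 × 10^-4 × 1.28) = 3.12 × 10^-2 M
(x/C₀ = 2.4% < 5%, so the approximation holds.)
pH = −log[H+] = −log(3.12 × 10^-2) = 1.51

pH = 1.51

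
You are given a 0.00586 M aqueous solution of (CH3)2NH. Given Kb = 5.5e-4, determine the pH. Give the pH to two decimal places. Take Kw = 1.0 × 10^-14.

pH = 11.19

(CH3)2NH + H2O ⇌ (CH3)2NH2+ + OH-
From the ICE table, Kb = [OH-]²/(0.00586 − [OH-]) = 5.5 × 10^-4.
Here C₀/Kb ≈ 10.7, so the small-[OH-] approximation fails. Use the quadratic:
[OH-] = [−0.00055 + √(0.00055² + 1.29e-05)]/2 = 1.54 × 10^-3 M
pOH = 2.81, so pH = 14.00 − pOH = 11.19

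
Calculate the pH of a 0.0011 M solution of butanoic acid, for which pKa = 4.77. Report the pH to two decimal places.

CH3(CH2)2COOH ⇌ CH3(CH2)2COO- + H+
Ka = 10^(−4.77) = 1.70 × 10^-5
From the ICE table, Ka = x²/(0.0011 − x) = 1.70 × 10^-5.
Here C₀/Ka ≈ 64.7, so the small-x approximation fails. Use the quadratic:
x = (−Ka + √(Ka² + 4·Ka·C₀))/2 = 1.29 × 10^-4 M
pH = −log[H+] = −log(1.29 × 10^-4) = 3.89

pH = 3.89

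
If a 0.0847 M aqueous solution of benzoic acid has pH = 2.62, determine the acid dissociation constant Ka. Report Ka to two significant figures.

[H+] = 10^(-2.62) = 2.40 × 10^-3 M
At equilibrium [HA] = 0.0847 − 2.40 × 10^-3 = 8.23 × 10^-2 M
Ka = [H+][A-]/[HA] = (2.40 × 10^-3)² / 8.23 × 10^-2 = 7.0 × 10^-5

Ka = 7.0 × 10^-5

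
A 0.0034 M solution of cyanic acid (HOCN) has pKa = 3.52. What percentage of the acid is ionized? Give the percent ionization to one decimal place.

HOCN ⇌ OCN- + H+; let x = [H+] at equilibrium.
Ka = 10^(−3.52) = 3.02 × 10^-4
Solve x² + 0.000302x − 1.03e-06 = 0 → x = 8.74 × 10^-4 M
% ionization = x/C₀ × 100% = 8.74 × 10^-4/0.0034 × 100% = 25.7%

25.7%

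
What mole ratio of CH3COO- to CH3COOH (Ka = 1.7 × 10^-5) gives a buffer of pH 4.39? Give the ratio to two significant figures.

ratio = 0.42

pKa = -log(1.7 × 10^-5) = 4.770
pH = pKa + log(r) ⇒ log(r) = 4.39 − 4.770 = -0.380
r = [CH3COO-]/[CH3COOH] = 10^(-0.380) = 0.417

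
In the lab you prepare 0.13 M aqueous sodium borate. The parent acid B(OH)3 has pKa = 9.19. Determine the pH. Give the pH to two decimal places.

pH = 11.15

B(OH)4- is the conjugate base of the weak acid B(OH)3.
Ka = 10^(−9.19) = 6.46 × 10^-10
Kb = Kw/Ka = 1.0×10^-14 / 6.46 × 10^-10 = 1.55 × 10^-5
From the ICE table, Kb = [OH-]²/(0.13 − [OH-]) = 1.55 × 10^-5.
Neglecting [OH-] in the denominator: [OH-] = √(1.55 × 10^-5 × 0.13) = 1.42 × 10^-3 M
pOH = 2.85, so pH = 14.00 − pOH = 11.15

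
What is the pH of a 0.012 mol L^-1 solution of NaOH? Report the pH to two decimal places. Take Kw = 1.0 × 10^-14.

NaOH is a strong base; [OH-] = 0.012 M.
pOH = -log(0.012) = 1.92
pH = 14.00 - 1.92 = 12.08

pH = 12.08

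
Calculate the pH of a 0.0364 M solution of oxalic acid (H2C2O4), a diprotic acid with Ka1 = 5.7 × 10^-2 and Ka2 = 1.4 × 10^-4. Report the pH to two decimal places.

pH = 1.60

Since Ka1 ≫ Ka2, the first ionization dominates [H+].
Ka1 = x²/(0.0364 − x) = 5.7 × 10^-2
Solving the quadratic: x = (−Ka1 + √(Ka1² + 4·Ka1·C₀))/2 = 2.52 × 10^-2 M
pH = −log(2.52 × 10^-2) = 1.60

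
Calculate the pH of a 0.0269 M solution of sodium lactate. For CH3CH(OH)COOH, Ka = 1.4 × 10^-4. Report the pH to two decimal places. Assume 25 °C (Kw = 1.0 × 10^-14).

pH = 8.14

CH3CH(OH)COO- is the conjugate base of the weak acid CH3CH(OH)COOH.
Kb = Kw/Ka = 1.0×10^-14 / 1.4 × 10^-4 = 7.14 × 10^-11
From the ICE table, Kb = x²/(0.0269 − x) = 7.14 × 10^-11.
Neglecting x in the denominator: x = √(7.14 × 10^-11 × 0.0269) = 1.39 × 10^-6 M
Check: 0.0052% ionized — well under 5%, approximation valid.
pOH = −log(1.39 × 10^-6) = 5.86; pH = 14.00 − 5.86 = 8.14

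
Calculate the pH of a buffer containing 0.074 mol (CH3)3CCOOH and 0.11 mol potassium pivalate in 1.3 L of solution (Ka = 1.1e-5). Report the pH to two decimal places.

pKa = −log(1.1 × 10^-5) = 4.959
Henderson–Hasselbalch: pH = pKa + log([(CH3)3CCOO-]/[(CH3)3CCOOH]) = 4.959 + log(0.11/0.074)
pH = 4.959 + (+0.172) = 5.13

pH = 5.13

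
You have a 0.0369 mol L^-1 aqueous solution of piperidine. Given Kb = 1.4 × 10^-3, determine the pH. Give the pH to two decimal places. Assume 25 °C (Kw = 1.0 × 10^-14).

C5H10NH + H2O ⇌ C5H10NH2+ + OH-
From the ICE table, Kb = x²/(0.0369 − x) = 1.4 × 10^-3.
Here C₀/Kb ≈ 26.4, so the small-x approximation fails. Use the quadratic:
x = (−Kb + √(Kb² + 4·Kb·C₀))/2 = 6.52 × 10^-3 M
pOH = 2.19, so pH = 14.00 − pOH = 11.81

pH = 11.81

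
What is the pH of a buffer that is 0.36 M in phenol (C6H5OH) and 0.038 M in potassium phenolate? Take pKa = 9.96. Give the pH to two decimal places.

Henderson–Hasselbalch: pH = pKa + log([C6H5O-]/[C6H5OH]) = 9.96 + log(0.038/0.36)
pH = 9.96 + (-0.977) = 8.98

pH = 8.98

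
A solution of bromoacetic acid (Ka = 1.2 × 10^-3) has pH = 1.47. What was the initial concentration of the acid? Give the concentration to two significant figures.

[H+] = 10^(-1.47) = 3.39 × 10^-2 M = x
Ka = x²/(C₀ − x) ⇒ C₀ = x + x²/Ka
C₀ = 3.39 × 10^-2 + (3.39 × 10^-2)²/(1.2 × 10^-3) = 9.92 × 10^-1 M

C₀ = 9.9 × 10^-1 M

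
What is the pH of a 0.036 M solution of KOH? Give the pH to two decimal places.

pH = 12.56

KOH is a strong base; [OH-] = 0.036 M.
pOH = -log(0.036) = 1.44
pH = 14.00 - 1.44 = 12.56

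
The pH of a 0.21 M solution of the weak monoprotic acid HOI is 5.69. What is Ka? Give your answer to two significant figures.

[H+] = 10^(-5.69) = 2.04 × 10^-6 M
At equilibrium [HA] = 0.21 − 2.04 × 10^-6 = 2.10 × 10^-1 M
Ka = [H+][A-]/[HA] = (2.04 × 10^-6)² / 2.10 × 10^-1 = 2.0 × 10^-11

Ka = 2.0 × 10^-11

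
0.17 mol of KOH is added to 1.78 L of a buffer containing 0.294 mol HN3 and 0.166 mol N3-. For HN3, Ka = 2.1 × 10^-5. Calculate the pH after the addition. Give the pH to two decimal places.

pH = 5.11

OH- converts HN3 to N3-: HN3 → 0.124 mol, N3- → 0.336 mol.
pKa = −log(2.1 × 10^-5) = 4.678
Henderson–Hasselbalch with mole ratio 0.336/0.124: pH = 4.678 + (+0.433)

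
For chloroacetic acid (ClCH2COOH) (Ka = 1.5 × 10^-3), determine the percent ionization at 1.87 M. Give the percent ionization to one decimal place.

2.8%

ClCH2COOH ⇌ ClCH2COO- + H+; let x = [H+] at equilibrium.
x ≈ √(Ka·C₀) = √(1.5 × 10^-3 × 1.87) = 5.30 × 10^-2 M
Fraction ionized = 5.30 × 10^-2 / 1.87 = 0.0283 → 2.8%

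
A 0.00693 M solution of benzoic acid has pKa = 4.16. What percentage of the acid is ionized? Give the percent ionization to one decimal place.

C6H5COOH ⇌ C6H5COO- + H+; let x = [H+] at equilibrium.
Ka = 10^(−4.16) = 6.92 × 10^-5
Ka = x²/(C₀ − x); solving the quadratic gives x = 6.59 × 10^-4 M.
Fraction ionized = 6.59 × 10^-4 / 0.00693 = 0.0951 → 9.5%

9.5%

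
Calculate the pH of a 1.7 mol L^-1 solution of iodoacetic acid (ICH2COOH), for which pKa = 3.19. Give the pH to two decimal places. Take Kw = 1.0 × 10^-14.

ICH2COOH ⇌ ICH2COO- + H+
Ka = 10^(−3.19) = 6.46 × 10^-4
From the ICE table, Ka = x²/(1.7 − x) = 6.46 × 10^-4.
Assume x ≪ 1.7: x ≈ √(6.46 × 10^-4 × 1.7) = 3.31 × 10^-2 M
(x/C₀ = 1.9% < 5%, so the approximation holds.)
pH = −log(3.31 × 10^-2) = 1.48

pH = 1.48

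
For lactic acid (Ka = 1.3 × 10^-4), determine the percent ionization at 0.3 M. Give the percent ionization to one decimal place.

2.1%

CH3CH(OH)COOH ⇌ CH3CH(OH)COO- + H+; let x = [H+] at equilibrium.
x ≈ √(Ka·C₀) = √(1.3 × 10^-4 × 0.3) = 6.24 × 10^-3 M
Fraction ionized = 6.24 × 10^-3 / 0.3 = 0.0208 → 2.1%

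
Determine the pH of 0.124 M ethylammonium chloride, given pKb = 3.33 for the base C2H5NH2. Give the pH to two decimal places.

C2H5NH3+ is the conjugate acid of the weak base C2H5NH2.
Kb = 10^(−3.33) = 4.68 × 10^-4
Ka = Kw/Kb = 1.0×10^-14 / 4.68 × 10^-4 = 2.14 × 10^-11
From the ICE table, Ka = [H+]²/(0.124 − [H+]) = 2.14 × 10^-11.
Since Ka ≪ C₀, [H+] ≈ √(Ka·C₀) = 1.63 × 10^-6 M.
Check: 0.0013% ionized — well under 5%, approximation valid.
pH = −log[H+] = −log(1.63 × 10^-6) = 5.79

pH = 5.79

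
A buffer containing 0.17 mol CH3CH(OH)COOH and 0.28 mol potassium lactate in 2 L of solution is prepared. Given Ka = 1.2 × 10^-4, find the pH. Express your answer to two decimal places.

pH = 4.14

pKa = −log(1.2 × 10^-4) = 3.921
Henderson–Hasselbalch: pH = pKa + log([CH3CH(OH)COO-]/[CH3CH(OH)COOH]) = 3.921 + log(0.28/0.17)
pH = 3.921 + (+0.217) = 4.14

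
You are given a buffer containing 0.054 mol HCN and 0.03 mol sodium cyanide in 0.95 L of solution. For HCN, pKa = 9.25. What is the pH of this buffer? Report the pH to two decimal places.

pH = 8.99

Using pH = pKa + log([base]/[acid]) with [base]/[acid] = 0.03/0.054:
pH = 9.25 + (-0.255) = 8.99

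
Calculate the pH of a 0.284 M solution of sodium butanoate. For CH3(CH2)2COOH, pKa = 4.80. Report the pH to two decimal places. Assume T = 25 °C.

pH = 9.13

CH3(CH2)2COO- is the conjugate base of the weak acid CH3(CH2)2COOH.
Ka = 10^(−4.80) = 1.58 × 10^-5
Kb = Kw/Ka = 1.0×10^-14 / 1.58 × 10^-5 = 6.33 × 10^-10
Let x = [OH-] at equilibrium. Kb = x²/(0.284 − x).
Assume x ≪ 0.284: x ≈ √(6.33 × 10^-10 × 0.284) = 1.34 × 10^-5 M
pOH = −log(1.34 × 10^-5) = 4.87; pH = 14.00 − 4.87 = 9.13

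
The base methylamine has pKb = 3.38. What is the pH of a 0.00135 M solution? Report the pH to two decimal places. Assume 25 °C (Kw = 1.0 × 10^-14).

pH = 10.76

CH3NH2 + H2O ⇌ CH3NH3+ + OH-
Kb = 10^(−3.38) = 4.17 × 10^-4
Kb = x²/(0.00135 − x) = 4.17 × 10^-4
x is not negligible relative to C₀; solve x² + 0.000417·x − 5.63e-07 = 0.
x = (−Kb + √(Kb² + 4·Kb·C₀))/2 = 5.70 × 10^-4 M
pOH = −log(5.70 × 10^-4) = 3.24; pH = 14.00 − 3.24 = 10.76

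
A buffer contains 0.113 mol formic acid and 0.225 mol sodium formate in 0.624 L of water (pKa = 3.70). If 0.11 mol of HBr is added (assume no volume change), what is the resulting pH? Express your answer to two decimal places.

After neutralization: n(HCOOH) = 0.223 mol, n(HCOO-) = 0.115 mol.
pH = pKa + log(n_HCOO-/n_HCOOH) = 3.70 + log(0.115/0.223) = 3.70 + (-0.288)

pH = 3.41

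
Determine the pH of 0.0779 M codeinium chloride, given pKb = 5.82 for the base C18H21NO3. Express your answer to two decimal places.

pH = 4.64

C18H22NO3+ is the conjugate acid of the weak base C18H21NO3.
Kb = 10^(−5.82) = 1.51 × 10^-6
Ka = Kw/Kb = 1.0×10^-14 / 1.51 × 10^-6 = 6.62 × 10^-9
From the ICE table, Ka = x²/(0.0779 − x) = 6.62 × 10^-9.
Since Ka ≪ C₀, x ≈ √(Ka·C₀) = 2.27 × 10^-5 M.
(x/C₀ = 0.029% < 5%, so the approximation holds.)
pH = −log(2.27 × 10^-5) = 4.64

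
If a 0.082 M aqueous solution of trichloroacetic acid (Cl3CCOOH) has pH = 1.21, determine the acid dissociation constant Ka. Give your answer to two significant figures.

Ka = 1.9 × 10^-1

[H+] = 10^(-1.21) = 6.17 × 10^-2 M
At equilibrium [HA] = 0.082 − 6.17 × 10^-2 = 2.03 × 10^-2 M
Ka = [H+][A-]/[HA] = (6.17 × 10^-2)² / 2.03 × 10^-2 = 1.9 × 10^-1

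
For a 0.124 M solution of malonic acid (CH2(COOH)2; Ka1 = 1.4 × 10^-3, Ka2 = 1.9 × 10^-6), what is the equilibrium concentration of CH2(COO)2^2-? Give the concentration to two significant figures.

1.9 × 10^-6 M

First ionization gives [H+] ≈ [CH2(COOH)COO-] = 1.25 × 10^-2 M.
Second step: Ka2 = [H+][CH2(COO)2^2-]/[CH2(COOH)COO-] ≈ [CH2(COO)2^2-] (since [H+] ≈ [CH2(COOH)COO-]).
So [CH2(COO)2^2-] ≈ Ka2.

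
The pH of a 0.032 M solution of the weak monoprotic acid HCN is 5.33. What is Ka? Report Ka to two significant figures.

Ka = 6.8 × 10^-10

[H+] = 10^(-5.33) = 4.68 × 10^-6 M
At equilibrium [HA] = 0.032 − 4.68 × 10^-6 = 3.20 × 10^-2 M
Ka = [H+][A-]/[HA] = (4.68 × 10^-6)² / 3.20 × 10^-2 = 6.8 × 10^-10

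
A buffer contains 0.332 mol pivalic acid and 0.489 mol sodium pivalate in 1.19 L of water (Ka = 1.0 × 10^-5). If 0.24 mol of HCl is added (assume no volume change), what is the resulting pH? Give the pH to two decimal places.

Added H+ converts (CH3)3CCOO- to (CH3)3CCOOH: (CH3)3CCOOH → 0.572 mol, (CH3)3CCOO- → 0.249 mol.
pKa = −log(1.0 × 10^-5) = 5.000
pH = pKa + log(n_(CH3)3CCOO-/n_(CH3)3CCOOH) = 5.000 + log(0.249/0.572) = 5.000 + (-0.361)

pH = 4.64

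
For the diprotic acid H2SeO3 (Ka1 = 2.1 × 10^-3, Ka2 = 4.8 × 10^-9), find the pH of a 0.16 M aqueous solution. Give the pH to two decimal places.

pH = 1.76

Ka1 ≫ Ka2, so treat the first dissociation as the only significant source of H+.
Ka1 = x²/(0.16 − x) = 2.1 × 10^-3
Solving the quadratic: x = (−Ka1 + √(Ka1² + 4·Ka1·C₀))/2 = 1.73 × 10^-2 M
pH = −log(1.73 × 10^-2) = 1.76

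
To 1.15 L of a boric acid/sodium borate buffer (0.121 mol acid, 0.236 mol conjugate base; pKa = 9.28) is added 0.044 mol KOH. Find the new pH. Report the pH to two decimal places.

pH = 9.84

After neutralization: n(B(OH)3) = 0.077 mol, n(B(OH)4-) = 0.28 mol.
pH = pKa + log(n_B(OH)4-/n_B(OH)3) = 9.28 + log(0.28/0.077) = 9.28 + (+0.561)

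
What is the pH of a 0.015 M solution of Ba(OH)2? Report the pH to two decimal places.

Ba(OH)2 is a strong base (each formula unit releases 2 OH-); [OH-] = 0.03 M.
pOH = -log(0.03) = 1.52
pH = 14.00 - 1.52 = 12.48

pH = 12.48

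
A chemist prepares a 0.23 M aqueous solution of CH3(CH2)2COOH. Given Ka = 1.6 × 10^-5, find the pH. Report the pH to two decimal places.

CH3(CH2)2COOH ⇌ CH3(CH2)2COO- + H+
Ka = x²/(0.23 − x) = 1.6 × 10^-5
Neglecting x in the denominator: x = √(1.6 × 10^-5 × 0.23) = 1.92 × 10^-3 M
Check: 0.83% ionized — well under 5%, approximation valid.
pH = −log(1.92 × 10^-3) = 2.72

pH = 2.72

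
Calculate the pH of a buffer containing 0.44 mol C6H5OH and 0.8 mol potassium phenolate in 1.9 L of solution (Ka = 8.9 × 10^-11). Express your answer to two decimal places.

pH = 10.31

pKa = −log(8.9 × 10^-11) = 10.051
Henderson–Hasselbalch: pH = pKa + log([C6H5O-]/[C6H5OH]) = 10.051 + log(0.8/0.44)
pH = 10.051 + (+0.260) = 10.31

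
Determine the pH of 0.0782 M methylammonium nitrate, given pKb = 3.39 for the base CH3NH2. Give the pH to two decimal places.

CH3NH3+ is the conjugate acid of the weak base CH3NH2.
Kb = 10^(−3.39) = 4.07 × 10^-4
Ka = Kw/Kb = 1.0×10^-14 / 4.07 × 10^-4 = 2.46 × 10^-11
Ka = x²/(0.0782 − x) = 2.46 × 10^-11
Neglecting x in the denominator: x = √(2.46 × 10^-11 × 0.0782) = 1.39 × 10^-6 M
(x/C₀ = 0.0018% < 5%, so the approximation holds.)
pH = −log(1.39 × 10^-6) = 5.86

pH = 5.86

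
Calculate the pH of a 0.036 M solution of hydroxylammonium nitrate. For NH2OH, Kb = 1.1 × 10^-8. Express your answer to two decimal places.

NH3OH+ is the conjugate acid of the weak base NH2OH.
Ka = Kw/Kb = 1.0×10^-14 / 1.1 × 10^-8 = 9.09 × 10^-7
Ka = x²/(0.036 − x) = 9.09 × 10^-7
Neglecting x in the denominator: x = √(9.09 × 10^-7 × 0.036) = 1.81 × 10^-4 M
pH = −log[H+] = −log(1.81 × 10^-4) = 3.74

pH = 3.74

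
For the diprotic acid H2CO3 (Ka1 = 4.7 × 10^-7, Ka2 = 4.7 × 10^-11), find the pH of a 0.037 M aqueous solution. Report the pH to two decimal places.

pH = 3.88

Ka1 ≫ Ka2, so treat the first dissociation as the only significant source of H+.
Ka1 = x²/(0.037 − x) = 4.7 × 10^-7
x ≈ √(4.7 × 10^-7 × 0.037) = 1.32 × 10^-4 M
pH = −log(1.32 × 10^-4) = 3.88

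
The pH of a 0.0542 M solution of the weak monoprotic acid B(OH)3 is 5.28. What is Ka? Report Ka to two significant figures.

Ka = 5.1 × 10^-10

[H+] = 10^(-5.28) = 5.25 × 10^-6 M
At equilibrium [HA] = 0.0542 − 5.25 × 10^-6 = 5.42 × 10^-2 M
Ka = [H+][A-]/[HA] = (5.25 × 10^-6)² / 5.42 × 10^-2 = 5.1 × 10^-10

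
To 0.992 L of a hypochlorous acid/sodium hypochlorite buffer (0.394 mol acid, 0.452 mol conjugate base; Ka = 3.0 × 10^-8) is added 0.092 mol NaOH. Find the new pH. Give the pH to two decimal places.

pH = 7.78

OH- converts HOCl to OCl-: HOCl → 0.302 mol, OCl- → 0.544 mol.
pKa = −log(3.0 × 10^-8) = 7.523
pH = pKa + log([A⁻]/[HA]) = 7.523 + log(0.544/0.302) = 7.523 +0.256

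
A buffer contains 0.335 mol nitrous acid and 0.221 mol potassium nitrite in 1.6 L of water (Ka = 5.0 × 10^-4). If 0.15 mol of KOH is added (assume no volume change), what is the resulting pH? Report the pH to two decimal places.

pH = 3.60

OH- converts HNO2 to NO2-: HNO2 → 0.185 mol, NO2- → 0.371 mol.
pKa = −log(5.0 × 10^-4) = 3.301
pH = pKa + log(n_NO2-/n_HNO2) = 3.301 + log(0.371/0.185) = 3.301 + (+0.302)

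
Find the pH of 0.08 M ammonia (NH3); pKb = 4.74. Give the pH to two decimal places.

pH = 11.08

NH3 + H2O ⇌ NH4+ + OH-
Kb = 10^(−4.74) = 1.82 × 10^-5
Kb = [OH-]²/(0.08 − [OH-]) = 1.82 × 10^-5
Assume [OH-] ≪ 0.08: [OH-] ≈ √(1.82 × 10^-5 × 0.08) = 1.21 × 10^-3 M
Check: 1.5% ionized — well under 5%, approximation valid.
pOH = 2.92, so pH = 14.00 − pOH = 11.08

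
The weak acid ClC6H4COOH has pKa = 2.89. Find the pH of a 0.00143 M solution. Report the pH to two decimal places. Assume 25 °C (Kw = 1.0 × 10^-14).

ClC6H4COOH ⇌ ClC6H4COO- + H+
Ka = 10^(−2.89) = 1.29 × 10^-3
Let x = [H+] at equilibrium. Ka = x²/(0.00143 − x).
The 5% rule fails; solving x² + Ka·x − Ka·C₀ = 0 exactly:
x = (−Ka + √(Ka² + 4·Ka·C₀))/2 = 8.59 × 10^-4 M
pH = −log[H+] = −log(8.59 × 10^-4) = 3.07

pH = 3.07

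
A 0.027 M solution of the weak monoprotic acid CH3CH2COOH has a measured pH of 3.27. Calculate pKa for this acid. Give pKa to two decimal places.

pKa = 4.96

[H+] = 10^(-3.27) = 5.37 × 10^-4 M
At equilibrium [HA] = 0.027 − 5.37 × 10^-4 = 2.65 × 10^-2 M
Ka = [H+][A-]/[HA] = (5.37 × 10^-4)² / 2.65 × 10^-2 = 1.09 × 10^-5
pKa = -log(1.09 × 10^-5) = 4.96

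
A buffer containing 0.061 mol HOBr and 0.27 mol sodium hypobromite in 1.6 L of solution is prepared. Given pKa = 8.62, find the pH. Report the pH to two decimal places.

Using pH = pKa + log([base]/[acid]) with [base]/[acid] = 0.27/0.061:
pH = 8.62 + (+0.646) = 9.27

pH = 9.27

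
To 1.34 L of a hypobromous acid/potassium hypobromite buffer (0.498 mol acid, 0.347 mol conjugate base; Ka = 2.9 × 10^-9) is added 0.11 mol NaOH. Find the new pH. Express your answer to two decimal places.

After neutralization: n(HOBr) = 0.388 mol, n(OBr-) = 0.457 mol.
pKa = −log(2.9 × 10^-9) = 8.538
pH = pKa + log([A⁻]/[HA]) = 8.538 + log(0.457/0.388) = 8.538 +0.071

pH = 8.61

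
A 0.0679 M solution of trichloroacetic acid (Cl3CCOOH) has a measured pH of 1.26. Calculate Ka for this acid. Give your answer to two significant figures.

[H+] = 10^(-1.26) = 5.50 × 10^-2 M
At equilibrium [HA] = 0.0679 − 5.50 × 10^-2 = 1.29 × 10^-2 M
Ka = [H+][A-]/[HA] = (5.50 × 10^-2)² / 1.29 × 10^-2 = 2.3 × 10^-1

Ka = 2.3 × 10^-1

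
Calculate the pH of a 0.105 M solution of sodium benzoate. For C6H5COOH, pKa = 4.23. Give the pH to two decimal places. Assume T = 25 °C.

pH = 8.63

C6H5COO- is the conjugate base of the weak acid C6H5COOH.
Ka = 10^(−4.23) = 5.89 × 10^-5
Kb = Kw/Ka = 1.0×10^-14 / 5.89 × 10^-5 = 1.70 × 10^-10
Kb = [OH-]²/(0.105 − [OH-]) = 1.70 × 10^-10
Since Kb ≪ C₀, [OH-] ≈ √(Kb·C₀) = 4.22 × 10^-6 M.
([OH-]/C₀ = 0.004% < 5%, so the approximation holds.)
pOH = 5.37, so pH = 14.00 − pOH = 8.63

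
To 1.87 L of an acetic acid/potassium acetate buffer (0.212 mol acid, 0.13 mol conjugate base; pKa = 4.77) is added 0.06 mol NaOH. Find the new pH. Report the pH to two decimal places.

OH- converts CH3COOH to CH3COO-: CH3COOH → 0.152 mol, CH3COO- → 0.19 mol.
pH = pKa + log(n_CH3COO-/n_CH3COOH) = 4.77 + log(0.19/0.152) = 4.77 + (+0.097)

pH = 4.87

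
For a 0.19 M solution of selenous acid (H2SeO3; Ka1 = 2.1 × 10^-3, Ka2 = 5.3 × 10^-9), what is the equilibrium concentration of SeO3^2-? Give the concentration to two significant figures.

First ionization gives [H+] ≈ [HSeO3-] = 1.90 × 10^-2 M.
Second step: Ka2 = [H+][SeO3^2-]/[HSeO3-] ≈ [SeO3^2-] (since [H+] ≈ [HSeO3-]).
So [SeO3^2-] ≈ Ka2.

5.3 × 10^-9 M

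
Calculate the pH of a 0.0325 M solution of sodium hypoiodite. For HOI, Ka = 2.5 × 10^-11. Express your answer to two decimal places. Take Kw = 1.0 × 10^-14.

pH = 11.53

OI- is the conjugate base of the weak acid HOI.
Kb = Kw/Ka = 1.0×10^-14 / 2.5 × 10^-11 = 4.00 × 10^-4
From the ICE table, Kb = x²/(0.0325 − x) = 4.00 × 10^-4.
The 5% rule fails; solving x² + Kb·x − Kb·C₀ = 0 exactly:
x = (−Kb + √(Kb² + 4·Kb·C₀))/2 = 3.41 × 10^-3 M
pOH = −log(3.41 × 10^-3) = 2.47; pH = 14.00 − 2.47 = 11.53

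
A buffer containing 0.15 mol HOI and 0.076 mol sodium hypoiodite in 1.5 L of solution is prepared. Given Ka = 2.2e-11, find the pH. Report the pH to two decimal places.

pH = 10.36

pKa = −log(2.2 × 10^-11) = 10.658
Using pH = pKa + log([base]/[acid]) with [base]/[acid] = 0.076/0.15:
pH = 10.658 + (-0.295) = 10.36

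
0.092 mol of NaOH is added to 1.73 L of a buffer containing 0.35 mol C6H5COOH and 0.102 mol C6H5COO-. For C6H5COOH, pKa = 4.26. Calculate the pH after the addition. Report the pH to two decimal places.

After neutralization: n(C6H5COOH) = 0.258 mol, n(C6H5COO-) = 0.194 mol.
pH = pKa + log([A⁻]/[HA]) = 4.26 + log(0.194/0.258) = 4.26 -0.124

pH = 4.14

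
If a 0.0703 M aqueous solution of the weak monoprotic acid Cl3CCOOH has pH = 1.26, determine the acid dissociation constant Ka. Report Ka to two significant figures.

Ka = 2.0 × 10^-1

[H+] = 10^(-1.26) = 5.50 × 10^-2 M
At equilibrium [HA] = 0.0703 − 5.50 × 10^-2 = 1.53 × 10^-2 M
Ka = [H+][A-]/[HA] = (5.50 × 10^-2)² / 1.53 × 10^-2 = 2.0 × 10^-1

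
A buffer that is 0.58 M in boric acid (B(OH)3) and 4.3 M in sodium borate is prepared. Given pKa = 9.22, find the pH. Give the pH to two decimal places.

pH = 10.09

Henderson–Hasselbalch: pH = pKa + log([B(OH)4-]/[B(OH)3]) = 9.22 + log(4.3/0.58)
pH = 9.22 + (+0.870) = 10.09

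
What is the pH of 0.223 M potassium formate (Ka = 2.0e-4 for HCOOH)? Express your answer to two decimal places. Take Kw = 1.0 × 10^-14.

HCOO- is the conjugate base of the weak acid HCOOH.
Kb = Kw/Ka = 1.0×10^-14 / 2.0 × 10^-4 = 5.00 × 10^-11
From the ICE table, Kb = [OH-]²/(0.223 − [OH-]) = 5.00 × 10^-11.
Neglecting [OH-] in the denominator: [OH-] = √(5.00 × 10^-11 × 0.223) = 3.34 × 10^-6 M
Check: 0.0015% ionized — well under 5%, approximation valid.
pOH = −log(3.34 × 10^-6) = 5.48; pH = 14.00 − 5.48 = 8.52

pH = 8.52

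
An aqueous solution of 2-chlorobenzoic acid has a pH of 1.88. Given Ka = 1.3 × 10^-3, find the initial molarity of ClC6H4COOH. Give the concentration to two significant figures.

[H+] = 10^(-1.88) = 1.32 × 10^-2 M = x
Ka = x²/(C₀ − x) ⇒ C₀ = x + x²/Ka
C₀ = 1.32 × 10^-2 + (1.32 × 10^-2)²/(1.3 × 10^-3) = 1.47 × 10^-1 M

C₀ = 1.5 × 10^-1 M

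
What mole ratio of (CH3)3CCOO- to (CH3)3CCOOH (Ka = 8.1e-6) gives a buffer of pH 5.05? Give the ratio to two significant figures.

ratio = 0.91

pKa = -log(8.1 × 10^-6) = 5.092
pH = pKa + log(r) ⇒ log(r) = 5.05 − 5.092 = -0.042
r = [(CH3)3CCOO-]/[(CH3)3CCOOH] = 10^(-0.042) = 0.908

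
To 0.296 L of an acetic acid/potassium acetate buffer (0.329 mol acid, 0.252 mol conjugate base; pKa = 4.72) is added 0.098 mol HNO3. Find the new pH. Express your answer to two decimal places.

pH = 4.28

After neutralization: n(CH3COOH) = 0.427 mol, n(CH3COO-) = 0.154 mol.
Henderson–Hasselbalch with mole ratio 0.154/0.427: pH = 4.72 + (-0.443)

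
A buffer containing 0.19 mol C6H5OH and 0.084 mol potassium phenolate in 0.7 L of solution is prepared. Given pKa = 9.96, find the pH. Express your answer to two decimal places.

pH = pKa + log([A⁻]/[HA]) = 9.96 + log(0.084/0.19)
pH = 9.96 + (-0.354) = 9.61

pH = 9.61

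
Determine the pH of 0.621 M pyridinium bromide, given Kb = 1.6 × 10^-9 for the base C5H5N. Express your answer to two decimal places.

pH = 2.71

C5H5NH+ is the conjugate acid of the weak base C5H5N.
Ka = Kw/Kb = 1.0×10^-14 / 1.6 × 10^-9 = 6.25 × 10^-6
Ka = [H+]²/(0.621 − [H+]) = 6.25 × 10^-6
Since Ka ≪ C₀, [H+] ≈ √(Ka·C₀) = 1.97 × 10^-3 M.
([H+]/C₀ = 0.32% < 5%, so the approximation holds.)
pH = −log[H+] = −log(1.97 × 10^-3) = 2.71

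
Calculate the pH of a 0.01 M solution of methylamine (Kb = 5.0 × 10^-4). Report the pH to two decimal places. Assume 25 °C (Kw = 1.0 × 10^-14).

CH3NH2 + H2O ⇌ CH3NH3+ + OH-
From the ICE table, Kb = x²/(0.01 − x) = 5.0 × 10^-4.
x is not negligible relative to C₀; solve x² + 0.0005·x − 5e-06 = 0.
x = (−Kb + √(Kb² + 4·Kb·C₀))/2 = 2.00 × 10^-3 M
pOH = 2.70, so pH = 14.00 − pOH = 11.30

pH = 11.30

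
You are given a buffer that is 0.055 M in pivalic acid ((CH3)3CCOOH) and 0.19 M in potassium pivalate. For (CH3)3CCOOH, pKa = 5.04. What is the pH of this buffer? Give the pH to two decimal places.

pH = 5.58

Using pH = pKa + log([base]/[acid]) with [base]/[acid] = 0.19/0.055:
pH = 5.04 + (+0.538) = 5.58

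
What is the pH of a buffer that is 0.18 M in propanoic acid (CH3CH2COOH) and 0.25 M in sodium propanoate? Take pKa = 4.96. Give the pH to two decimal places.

pH = 5.10

Henderson–Hasselbalch: pH = pKa + log([CH3CH2COO-]/[CH3CH2COOH]) = 4.96 + log(0.25/0.18)
pH = 4.96 + (+0.143) = 5.10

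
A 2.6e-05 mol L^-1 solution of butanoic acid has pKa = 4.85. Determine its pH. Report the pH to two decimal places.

pH = 4.87

CH3(CH2)2COOH ⇌ CH3(CH2)2COO- + H+
Ka = 10^(−4.85) = 1.41 × 10^-5
Ka = x²/(2.6e-05 − x) = 1.41 × 10^-5
Here C₀/Ka ≈ 1.84, so the small-x approximation fails. Use the quadratic:
x = (−Ka + √(Ka² + 4·Ka·C₀))/2 = 1.34 × 10^-5 M
pH = −log(1.34 × 10^-5) = 4.87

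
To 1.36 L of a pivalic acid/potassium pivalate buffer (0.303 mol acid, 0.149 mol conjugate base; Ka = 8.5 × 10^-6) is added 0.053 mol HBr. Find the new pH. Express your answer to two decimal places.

Added H+ converts (CH3)3CCOO- to (CH3)3CCOOH: (CH3)3CCOOH → 0.356 mol, (CH3)3CCOO- → 0.096 mol.
pKa = −log(8.5 × 10^-6) = 5.071
pH = pKa + log([A⁻]/[HA]) = 5.071 + log(0.096/0.356) = 5.071 -0.569

pH = 4.50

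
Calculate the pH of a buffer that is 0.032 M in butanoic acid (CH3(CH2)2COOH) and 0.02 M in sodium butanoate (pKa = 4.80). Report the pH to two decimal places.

pH = pKa + log([A⁻]/[HA]) = 4.80 + log(0.02/0.032)
pH = 4.80 + (-0.204) = 4.60

pH = 4.60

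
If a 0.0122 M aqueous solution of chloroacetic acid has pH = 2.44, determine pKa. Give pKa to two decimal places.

[H+] = 10^(-2.44) = 3.63 × 10^-3 M
At equilibrium [HA] = 0.0122 − 3.63 × 10^-3 = 8.57 × 10^-3 M
Ka = [H+][A-]/[HA] = (3.63 × 10^-3)² / 8.57 × 10^-3 = 1.54 × 10^-3
pKa = -log(1.54 × 10^-3) = 2.81

pKa = 2.81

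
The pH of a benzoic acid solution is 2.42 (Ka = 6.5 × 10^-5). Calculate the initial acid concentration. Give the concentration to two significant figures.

C₀ = 2.3 × 10^-1 M

[H+] = 10^(-2.42) = 3.80 × 10^-3 M = x
Ka = x²/(C₀ − x) ⇒ C₀ = x + x²/Ka
C₀ = 3.80 × 10^-3 + (3.80 × 10^-3)²/(6.5 × 10^-5) = 2.26 × 10^-1 M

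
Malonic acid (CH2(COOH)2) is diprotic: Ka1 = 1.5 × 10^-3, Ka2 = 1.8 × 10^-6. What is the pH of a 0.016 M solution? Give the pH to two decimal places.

Ka1 ≫ Ka2, so treat the first dissociation as the only significant source of H+.
Ka1 = x²/(0.016 − x) = 1.5 × 10^-3
Solving the quadratic: x = (−Ka1 + √(Ka1² + 4·Ka1·C₀))/2 = 4.21 × 10^-3 M
pH = −log(4.21 × 10^-3) = 2.38

pH = 2.38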